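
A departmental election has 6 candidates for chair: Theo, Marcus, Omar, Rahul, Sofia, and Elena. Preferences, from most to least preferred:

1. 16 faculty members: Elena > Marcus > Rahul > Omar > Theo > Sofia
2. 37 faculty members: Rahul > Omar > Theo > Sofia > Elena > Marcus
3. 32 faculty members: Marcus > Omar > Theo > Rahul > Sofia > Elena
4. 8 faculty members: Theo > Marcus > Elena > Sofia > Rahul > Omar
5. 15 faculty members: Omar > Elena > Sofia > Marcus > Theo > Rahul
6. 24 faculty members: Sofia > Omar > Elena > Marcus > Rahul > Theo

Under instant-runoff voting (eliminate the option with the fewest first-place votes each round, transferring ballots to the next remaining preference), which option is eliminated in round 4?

Rahul

Round 1: Theo 8, Marcus 32, Omar 15, Rahul 37, Sofia 24, Elena 16. Eliminate Theo.
Round 2: Marcus 40, Omar 15, Rahul 37, Sofia 24, Elena 16. Eliminate Omar.
Round 3: Marcus 40, Rahul 37, Sofia 24, Elena 31. Eliminate Sofia.
Round 4: Marcus 40, Rahul 37, Elena 55. Eliminate Rahul.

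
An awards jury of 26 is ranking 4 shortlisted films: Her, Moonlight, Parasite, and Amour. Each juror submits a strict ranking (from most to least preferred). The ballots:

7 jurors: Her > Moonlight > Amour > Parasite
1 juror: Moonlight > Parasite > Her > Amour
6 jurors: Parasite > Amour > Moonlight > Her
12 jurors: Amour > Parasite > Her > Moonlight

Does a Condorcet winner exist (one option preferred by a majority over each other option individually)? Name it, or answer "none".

Amour

Amour vs Her: 18–8 for Amour.
Amour vs Moonlight: 18–8 for Amour.
Amour vs Parasite: 19–7 for Amour.
Amour beats every other option head-to-head.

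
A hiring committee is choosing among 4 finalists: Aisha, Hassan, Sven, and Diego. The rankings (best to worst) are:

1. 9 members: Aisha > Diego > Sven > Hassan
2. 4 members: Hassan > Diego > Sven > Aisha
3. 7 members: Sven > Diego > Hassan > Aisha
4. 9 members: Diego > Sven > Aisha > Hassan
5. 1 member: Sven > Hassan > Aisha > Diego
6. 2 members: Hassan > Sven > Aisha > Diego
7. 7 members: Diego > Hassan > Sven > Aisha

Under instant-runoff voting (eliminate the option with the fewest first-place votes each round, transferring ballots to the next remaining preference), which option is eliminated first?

Hassan

Round 1: Aisha 9, Hassan 6, Sven 8, Diego 16. Eliminate Hassan.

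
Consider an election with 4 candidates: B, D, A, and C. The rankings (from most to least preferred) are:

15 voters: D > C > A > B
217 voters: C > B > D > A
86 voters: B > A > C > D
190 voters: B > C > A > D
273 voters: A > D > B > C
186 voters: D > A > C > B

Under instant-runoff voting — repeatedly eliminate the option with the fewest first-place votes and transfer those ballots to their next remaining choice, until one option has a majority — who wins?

B

Round 1: B 276, D 201, A 273, C 217. Eliminate D.
Round 2: B 276, A 459, C 232. Eliminate C.
Round 3: B 493, A 474. B has a majority.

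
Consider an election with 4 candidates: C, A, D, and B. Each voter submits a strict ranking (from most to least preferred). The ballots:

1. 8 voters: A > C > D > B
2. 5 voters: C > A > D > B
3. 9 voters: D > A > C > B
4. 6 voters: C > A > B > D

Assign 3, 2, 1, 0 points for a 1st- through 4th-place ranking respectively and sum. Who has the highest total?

C: 8·2 + 5·3 + 9·1 + 6·3 = 58
A: 8·3 + 5·2 + 9·2 + 6·2 = 64
D: 8·1 + 5·1 + 9·3 + 6·0 = 40
B: 8·0 + 5·0 + 9·0 + 6·1 = 6
A has the highest Borda score (64).

A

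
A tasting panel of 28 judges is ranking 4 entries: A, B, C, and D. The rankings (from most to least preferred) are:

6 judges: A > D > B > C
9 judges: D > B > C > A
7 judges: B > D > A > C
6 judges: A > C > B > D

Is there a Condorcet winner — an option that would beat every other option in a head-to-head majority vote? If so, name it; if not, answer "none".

D

D vs A: 16–12 for D.
D vs B: 15–13 for D.
D vs C: 22–6 for D.
D beats every other option head-to-head.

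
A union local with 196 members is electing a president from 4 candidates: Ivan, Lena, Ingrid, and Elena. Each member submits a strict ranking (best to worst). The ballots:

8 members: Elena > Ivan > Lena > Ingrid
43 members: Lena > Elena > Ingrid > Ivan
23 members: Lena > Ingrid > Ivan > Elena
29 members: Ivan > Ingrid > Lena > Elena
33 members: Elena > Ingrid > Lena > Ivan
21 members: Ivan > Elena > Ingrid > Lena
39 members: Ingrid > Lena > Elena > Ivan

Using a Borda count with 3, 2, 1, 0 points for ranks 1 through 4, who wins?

Ingrid

Ivan: 8·2 + 43·0 + 23·1 + 29·3 + 33·0 + 21·3 + 39·0 = 189
Lena: 8·1 + 43·3 + 23·3 + 29·1 + 33·1 + 21·0 + 39·2 = 346
Ingrid: 8·0 + 43·1 + 23·2 + 29·2 + 33·2 + 21·1 + 39·3 = 351
Elena: 8·3 + 43·2 + 23·0 + 29·0 + 33·3 + 21·2 + 39·1 = 290
Ingrid has the highest Borda score (351).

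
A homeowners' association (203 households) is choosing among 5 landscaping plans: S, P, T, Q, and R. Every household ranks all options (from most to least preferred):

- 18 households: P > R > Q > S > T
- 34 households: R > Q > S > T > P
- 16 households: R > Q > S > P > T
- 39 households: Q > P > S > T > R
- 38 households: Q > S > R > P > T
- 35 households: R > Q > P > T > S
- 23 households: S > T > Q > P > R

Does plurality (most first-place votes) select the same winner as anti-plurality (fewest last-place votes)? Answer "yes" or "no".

Plurality — first-place votes: S 23, P 18, T 0, Q 77, R 85. Winner: R.
Anti-plurality — last-place votes: S 35, P 34, T 72, Q 0, R 62. Winner: Q.
The two methods disagree.

no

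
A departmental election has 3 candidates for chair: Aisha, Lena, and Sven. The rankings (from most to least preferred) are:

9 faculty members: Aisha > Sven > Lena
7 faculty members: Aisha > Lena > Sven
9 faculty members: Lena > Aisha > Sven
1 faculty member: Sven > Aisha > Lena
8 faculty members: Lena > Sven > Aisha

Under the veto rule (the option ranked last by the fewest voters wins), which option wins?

Last-place votes: Aisha 8, Lena 10, Sven 16.
Aisha is ranked last by the fewest voters, so Aisha wins.

Aisha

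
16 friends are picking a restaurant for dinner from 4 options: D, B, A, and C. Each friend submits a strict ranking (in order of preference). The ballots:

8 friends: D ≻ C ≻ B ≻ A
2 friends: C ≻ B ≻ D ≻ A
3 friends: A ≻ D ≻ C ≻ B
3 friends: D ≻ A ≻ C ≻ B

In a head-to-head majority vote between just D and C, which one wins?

D

Voters preferring D to C: 14; preferring C to D: 2.
D wins the head-to-head.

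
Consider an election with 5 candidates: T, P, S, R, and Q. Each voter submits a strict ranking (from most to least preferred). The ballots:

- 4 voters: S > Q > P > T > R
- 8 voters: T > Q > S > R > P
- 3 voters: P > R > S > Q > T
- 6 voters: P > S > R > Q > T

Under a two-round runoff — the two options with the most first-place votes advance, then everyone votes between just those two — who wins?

Round 1 first-place votes: T 8, P 9, S 4, R 0, Q 0.
P and T advance.
Runoff: P is preferred to T by 13 voters; T by 8.
P wins the runoff.

P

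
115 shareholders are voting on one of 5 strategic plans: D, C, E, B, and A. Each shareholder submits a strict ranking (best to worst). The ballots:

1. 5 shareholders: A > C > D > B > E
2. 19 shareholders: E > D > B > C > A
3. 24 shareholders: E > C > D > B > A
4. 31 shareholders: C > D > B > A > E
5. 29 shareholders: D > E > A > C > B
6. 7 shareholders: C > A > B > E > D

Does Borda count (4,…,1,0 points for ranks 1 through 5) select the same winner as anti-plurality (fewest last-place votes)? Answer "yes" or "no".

no

Borda — scores: D 324, C 287, E 266, B 143, A 130. Winner: D.
Anti-plurality — last-place votes: D 7, C 0, E 36, B 29, A 43. Winner: C.
The two methods disagree.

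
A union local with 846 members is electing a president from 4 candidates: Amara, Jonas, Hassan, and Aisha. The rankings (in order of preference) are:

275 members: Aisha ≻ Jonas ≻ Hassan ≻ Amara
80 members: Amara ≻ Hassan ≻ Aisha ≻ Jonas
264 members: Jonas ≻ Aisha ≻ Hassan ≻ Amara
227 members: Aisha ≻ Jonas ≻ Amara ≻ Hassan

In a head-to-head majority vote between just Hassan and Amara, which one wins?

Voters preferring Hassan to Amara: 539; preferring Amara to Hassan: 307.
Hassan wins the head-to-head.

Hassan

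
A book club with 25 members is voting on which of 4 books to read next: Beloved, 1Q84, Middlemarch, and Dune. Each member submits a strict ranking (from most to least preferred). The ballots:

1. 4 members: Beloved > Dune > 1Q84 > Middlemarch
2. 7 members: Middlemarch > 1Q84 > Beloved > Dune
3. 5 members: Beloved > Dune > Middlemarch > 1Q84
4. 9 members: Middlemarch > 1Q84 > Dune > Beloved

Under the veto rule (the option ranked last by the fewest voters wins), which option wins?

Middlemarch

Last-place votes: Beloved 9, 1Q84 5, Middlemarch 4, Dune 7.
Middlemarch is ranked last by the fewest voters, so Middlemarch wins.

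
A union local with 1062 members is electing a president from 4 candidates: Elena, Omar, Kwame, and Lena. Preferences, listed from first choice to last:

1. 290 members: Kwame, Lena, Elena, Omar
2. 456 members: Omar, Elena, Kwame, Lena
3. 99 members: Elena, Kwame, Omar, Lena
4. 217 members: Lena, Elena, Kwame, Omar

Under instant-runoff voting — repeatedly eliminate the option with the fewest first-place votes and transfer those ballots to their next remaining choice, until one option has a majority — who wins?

Round 1: Elena 99, Omar 456, Kwame 290, Lena 217. Eliminate Elena.
Round 2: Omar 456, Kwame 389, Lena 217. Eliminate Lena.
Round 3: Omar 456, Kwame 606. Kwame has a majority.

Kwame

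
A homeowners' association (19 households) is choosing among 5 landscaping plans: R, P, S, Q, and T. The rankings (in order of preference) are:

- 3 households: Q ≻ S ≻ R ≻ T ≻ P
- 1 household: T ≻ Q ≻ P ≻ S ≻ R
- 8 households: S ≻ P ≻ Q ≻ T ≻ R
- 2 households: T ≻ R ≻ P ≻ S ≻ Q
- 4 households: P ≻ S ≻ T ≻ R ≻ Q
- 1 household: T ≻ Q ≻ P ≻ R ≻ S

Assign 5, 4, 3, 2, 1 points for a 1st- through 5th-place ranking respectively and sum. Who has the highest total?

R: 3·3 + 1·1 + 8·1 + 2·4 + 4·2 + 1·2 = 36
P: 3·1 + 1·3 + 8·4 + 2·3 + 4·5 + 1·3 = 67
S: 3·4 + 1·2 + 8·5 + 2·2 + 4·4 + 1·1 = 75
Q: 3·5 + 1·4 + 8·3 + 2·1 + 4·1 + 1·4 = 53
T: 3·2 + 1·5 + 8·2 + 2·5 + 4·3 + 1·5 = 54
S has the highest Borda score (75).

S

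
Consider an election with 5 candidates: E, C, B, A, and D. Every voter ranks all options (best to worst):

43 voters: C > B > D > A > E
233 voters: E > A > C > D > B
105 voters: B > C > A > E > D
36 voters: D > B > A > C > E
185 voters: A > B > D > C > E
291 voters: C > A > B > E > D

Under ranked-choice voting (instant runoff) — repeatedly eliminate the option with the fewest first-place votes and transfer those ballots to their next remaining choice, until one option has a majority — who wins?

Round 1: E 233, C 334, B 105, A 185, D 36. Eliminate D.
Round 2: E 233, C 334, B 141, A 185. Eliminate B.
Round 3: E 233, C 439, A 221. Eliminate A.
Round 4: E 233, C 660. C has a majority.

C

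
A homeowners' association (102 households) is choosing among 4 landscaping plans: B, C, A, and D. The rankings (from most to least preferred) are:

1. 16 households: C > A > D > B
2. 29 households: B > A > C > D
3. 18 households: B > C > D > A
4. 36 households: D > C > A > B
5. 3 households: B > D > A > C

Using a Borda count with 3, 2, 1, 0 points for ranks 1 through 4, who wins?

B: 16·0 + 29·3 + 18·3 + 36·0 + 3·3 = 150
C: 16·3 + 29·1 + 18·2 + 36·2 + 3·0 = 185
A: 16·2 + 29·2 + 18·0 + 36·1 + 3·1 = 129
D: 16·1 + 29·0 + 18·1 + 36·3 + 3·2 = 148
C has the highest Borda score (185).

C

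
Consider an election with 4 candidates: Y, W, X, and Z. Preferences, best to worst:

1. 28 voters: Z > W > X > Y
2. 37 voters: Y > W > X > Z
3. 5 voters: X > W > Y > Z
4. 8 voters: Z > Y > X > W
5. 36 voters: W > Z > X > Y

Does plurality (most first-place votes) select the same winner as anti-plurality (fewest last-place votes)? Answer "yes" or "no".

no

Plurality — first-place votes: Y 37, W 36, X 5, Z 36. Winner: Y.
Anti-plurality — last-place votes: Y 64, W 8, X 0, Z 42. Winner: X.
The two methods disagree.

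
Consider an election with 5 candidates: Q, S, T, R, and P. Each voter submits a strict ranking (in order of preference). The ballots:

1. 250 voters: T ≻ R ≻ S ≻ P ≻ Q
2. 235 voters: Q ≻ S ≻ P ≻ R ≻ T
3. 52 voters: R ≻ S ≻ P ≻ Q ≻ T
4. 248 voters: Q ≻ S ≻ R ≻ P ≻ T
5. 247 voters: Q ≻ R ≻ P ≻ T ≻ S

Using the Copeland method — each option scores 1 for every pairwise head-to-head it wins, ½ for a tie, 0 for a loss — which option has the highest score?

Q: beats S, T, R, and P → score 4.
S: beats T and P; loses to Q and R → score 2.
T: loses to Q, S, R, and P → score 0.
R: beats S, T, and P; loses to Q → score 3.
P: beats T; loses to Q, S, and R → score 1.
Q has the best pairwise record.

Q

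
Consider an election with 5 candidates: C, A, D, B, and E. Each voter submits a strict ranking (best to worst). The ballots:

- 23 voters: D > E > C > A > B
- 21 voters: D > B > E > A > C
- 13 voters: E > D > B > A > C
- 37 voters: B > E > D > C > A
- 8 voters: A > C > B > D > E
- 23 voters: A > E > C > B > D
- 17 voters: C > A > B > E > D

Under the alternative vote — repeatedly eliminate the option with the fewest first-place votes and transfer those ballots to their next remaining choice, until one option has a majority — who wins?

Round 1: C 17, A 31, D 44, B 37, E 13. Eliminate E.
Round 2: C 17, A 31, D 57, B 37. Eliminate C.
Round 3: A 48, D 57, B 37. Eliminate B.
Round 4: A 48, D 94. D has a majority.

D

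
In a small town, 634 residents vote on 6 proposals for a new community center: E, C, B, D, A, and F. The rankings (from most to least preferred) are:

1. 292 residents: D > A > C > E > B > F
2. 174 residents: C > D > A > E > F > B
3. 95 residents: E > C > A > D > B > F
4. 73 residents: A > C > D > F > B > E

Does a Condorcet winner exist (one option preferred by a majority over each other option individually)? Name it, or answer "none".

Checking pairwise contests:
C beats E 539–95.
A beats C 365–269.
E beats B 561–73.
C beats D 342–292.
D beats A 466–168.
E beats F 561–73.
Every option loses at least one head-to-head, so there is no Condorcet winner.

none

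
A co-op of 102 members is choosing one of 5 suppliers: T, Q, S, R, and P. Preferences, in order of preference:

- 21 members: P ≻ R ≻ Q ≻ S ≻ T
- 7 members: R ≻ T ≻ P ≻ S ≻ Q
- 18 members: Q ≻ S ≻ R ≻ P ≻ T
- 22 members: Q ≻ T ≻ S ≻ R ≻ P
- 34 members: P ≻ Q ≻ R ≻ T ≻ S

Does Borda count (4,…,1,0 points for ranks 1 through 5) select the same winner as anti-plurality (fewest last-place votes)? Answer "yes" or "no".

Borda — scores: T 121, Q 304, S 126, R 217, P 252. Winner: Q.
Anti-plurality — last-place votes: T 39, Q 7, S 34, R 0, P 22. Winner: R.
The two methods disagree.

no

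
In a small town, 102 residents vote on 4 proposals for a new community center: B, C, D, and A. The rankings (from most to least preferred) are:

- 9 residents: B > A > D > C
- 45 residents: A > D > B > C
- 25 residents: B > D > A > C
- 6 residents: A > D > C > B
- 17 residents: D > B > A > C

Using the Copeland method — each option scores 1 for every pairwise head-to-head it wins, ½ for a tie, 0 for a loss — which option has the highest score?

B: beats C; ties A; loses to D → score 1.5.
C: loses to B, D, and A → score 0.
D: beats B and C; loses to A → score 2.
A: beats C and D; ties B → score 2.5.
A has the best pairwise record.

A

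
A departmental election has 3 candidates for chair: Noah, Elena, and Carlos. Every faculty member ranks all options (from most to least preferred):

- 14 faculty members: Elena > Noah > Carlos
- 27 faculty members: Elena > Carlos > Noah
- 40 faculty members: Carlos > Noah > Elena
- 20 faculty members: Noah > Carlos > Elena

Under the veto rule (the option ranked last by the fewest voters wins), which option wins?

Last-place votes: Noah 27, Elena 60, Carlos 14.
Carlos is ranked last by the fewest voters, so Carlos wins.

Carlos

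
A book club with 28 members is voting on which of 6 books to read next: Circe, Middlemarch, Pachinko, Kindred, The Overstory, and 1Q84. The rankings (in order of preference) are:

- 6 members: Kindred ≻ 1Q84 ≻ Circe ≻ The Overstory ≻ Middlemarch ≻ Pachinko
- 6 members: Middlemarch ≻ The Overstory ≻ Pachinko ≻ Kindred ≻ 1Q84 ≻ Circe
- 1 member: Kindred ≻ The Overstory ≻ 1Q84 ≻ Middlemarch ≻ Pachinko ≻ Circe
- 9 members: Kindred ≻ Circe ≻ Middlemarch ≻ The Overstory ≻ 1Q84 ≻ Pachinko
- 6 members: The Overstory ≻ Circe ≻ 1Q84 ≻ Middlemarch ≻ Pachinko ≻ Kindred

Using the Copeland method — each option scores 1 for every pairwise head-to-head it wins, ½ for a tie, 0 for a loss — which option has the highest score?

Circe: beats Middlemarch, Pachinko, The Overstory, and 1Q84; loses to Kindred → score 4.
Middlemarch: beats Pachinko, The Overstory, and 1Q84; loses to Circe and Kindred → score 3.
Pachinko: loses to Circe, Middlemarch, Kindred, The Overstory, and 1Q84 → score 0.
Kindred: beats Circe, Middlemarch, Pachinko, The Overstory, and 1Q84 → score 5.
The Overstory: beats Pachinko and 1Q84; loses to Circe, Middlemarch, and Kindred → score 2.
1Q84: beats Pachinko; loses to Circe, Middlemarch, Kindred, and The Overstory → score 1.
Kindred has the best pairwise record.

Kindred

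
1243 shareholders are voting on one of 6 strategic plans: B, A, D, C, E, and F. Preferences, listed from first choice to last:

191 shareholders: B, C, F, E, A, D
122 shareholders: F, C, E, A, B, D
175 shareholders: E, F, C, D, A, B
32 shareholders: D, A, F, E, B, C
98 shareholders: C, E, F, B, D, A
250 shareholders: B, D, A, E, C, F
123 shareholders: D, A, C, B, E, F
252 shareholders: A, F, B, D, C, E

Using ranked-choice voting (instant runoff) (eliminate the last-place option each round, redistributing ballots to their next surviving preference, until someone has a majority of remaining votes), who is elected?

Round 1: B 441, A 252, D 155, C 98, E 175, F 122. Eliminate C.
Round 2: B 441, A 252, D 155, E 273, F 122. Eliminate F.
Round 3: B 441, A 252, D 155, E 395. Eliminate D.
Round 4: B 441, A 407, E 395. Eliminate E.
Round 5: B 539, A 704. A has a majority.

A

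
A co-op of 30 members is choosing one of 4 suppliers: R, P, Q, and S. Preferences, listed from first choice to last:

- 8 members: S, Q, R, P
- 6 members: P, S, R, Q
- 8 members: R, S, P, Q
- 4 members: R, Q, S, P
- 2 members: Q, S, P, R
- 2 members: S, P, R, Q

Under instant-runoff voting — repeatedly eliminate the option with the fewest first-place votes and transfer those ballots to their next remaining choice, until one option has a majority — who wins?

Round 1: R 12, P 6, Q 2, S 10. Eliminate Q.
Round 2: R 12, P 6, S 12. Eliminate P.
Round 3: R 12, S 18. S has a majority.

S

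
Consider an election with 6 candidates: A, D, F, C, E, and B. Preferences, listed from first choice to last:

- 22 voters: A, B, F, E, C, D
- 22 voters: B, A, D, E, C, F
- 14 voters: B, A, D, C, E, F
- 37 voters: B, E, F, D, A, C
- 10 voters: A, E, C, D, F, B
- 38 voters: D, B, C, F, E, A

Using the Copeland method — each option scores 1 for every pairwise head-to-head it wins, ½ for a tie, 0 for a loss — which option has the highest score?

B

A: beats C; loses to D, F, E, and B → score 1.
D: beats A, F, C, and E; loses to B → score 4.
F: beats A; loses to D, C, E, and B → score 1.
C: beats F; loses to A, D, E, and B → score 1.
E: beats A, F, and C; loses to D and B → score 3.
B: beats A, D, F, C, and E → score 5.
B has the best pairwise record.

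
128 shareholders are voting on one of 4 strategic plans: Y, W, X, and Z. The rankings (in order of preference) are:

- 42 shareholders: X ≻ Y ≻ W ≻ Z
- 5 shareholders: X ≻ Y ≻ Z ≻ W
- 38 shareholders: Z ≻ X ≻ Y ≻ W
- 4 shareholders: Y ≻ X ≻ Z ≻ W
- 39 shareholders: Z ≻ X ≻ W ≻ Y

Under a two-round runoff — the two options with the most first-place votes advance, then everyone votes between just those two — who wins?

Z

Round 1 first-place votes: Y 4, W 0, X 47, Z 77.
Z and X advance.
Runoff: Z is preferred to X by 77 voters; X by 51.
Z wins the runoff.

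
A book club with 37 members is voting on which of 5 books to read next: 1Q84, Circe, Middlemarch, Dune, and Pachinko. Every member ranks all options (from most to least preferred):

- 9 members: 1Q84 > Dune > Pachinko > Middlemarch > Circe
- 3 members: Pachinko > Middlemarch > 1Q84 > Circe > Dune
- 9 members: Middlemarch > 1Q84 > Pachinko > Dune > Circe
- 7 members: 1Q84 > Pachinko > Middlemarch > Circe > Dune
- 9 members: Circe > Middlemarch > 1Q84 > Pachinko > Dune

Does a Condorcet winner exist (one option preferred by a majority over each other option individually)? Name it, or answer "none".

none

Checking pairwise contests:
Middlemarch beats 1Q84 21–16.
1Q84 beats Circe 28–9.
Pachinko beats Middlemarch 19–18.
1Q84 beats Dune 37–0.
1Q84 beats Pachinko 34–3.
Every option loses at least one head-to-head, so there is no Condorcet winner.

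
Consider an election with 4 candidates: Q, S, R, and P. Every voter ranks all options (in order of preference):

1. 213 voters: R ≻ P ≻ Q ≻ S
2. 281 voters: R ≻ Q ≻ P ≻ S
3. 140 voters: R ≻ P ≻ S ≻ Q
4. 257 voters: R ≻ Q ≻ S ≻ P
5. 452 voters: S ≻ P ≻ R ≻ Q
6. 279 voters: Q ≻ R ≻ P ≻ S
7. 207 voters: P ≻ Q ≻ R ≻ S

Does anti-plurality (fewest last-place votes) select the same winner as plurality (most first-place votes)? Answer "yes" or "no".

yes

Anti-plurality — last-place votes: Q 592, S 980, R 0, P 257. Winner: R.
Plurality — first-place votes: Q 279, S 452, R 891, P 207. Winner: R.
The two methods agree.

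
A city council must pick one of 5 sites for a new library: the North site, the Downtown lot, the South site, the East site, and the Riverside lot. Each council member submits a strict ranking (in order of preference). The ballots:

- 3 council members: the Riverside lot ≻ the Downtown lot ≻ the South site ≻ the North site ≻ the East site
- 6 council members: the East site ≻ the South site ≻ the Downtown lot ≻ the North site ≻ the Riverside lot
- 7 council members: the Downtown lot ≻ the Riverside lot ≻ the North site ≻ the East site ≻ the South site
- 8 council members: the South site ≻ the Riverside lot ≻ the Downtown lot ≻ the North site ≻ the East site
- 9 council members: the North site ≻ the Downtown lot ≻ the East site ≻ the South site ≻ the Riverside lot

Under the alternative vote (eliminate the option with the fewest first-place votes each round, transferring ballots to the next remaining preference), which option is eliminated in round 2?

Round 1: the North site 9, the Downtown lot 7, the South site 8, the East site 6, the Riverside lot 3. Eliminate the Riverside lot.
Round 2: the North site 9, the Downtown lot 10, the South site 8, the East site 6. Eliminate the East site.

the East site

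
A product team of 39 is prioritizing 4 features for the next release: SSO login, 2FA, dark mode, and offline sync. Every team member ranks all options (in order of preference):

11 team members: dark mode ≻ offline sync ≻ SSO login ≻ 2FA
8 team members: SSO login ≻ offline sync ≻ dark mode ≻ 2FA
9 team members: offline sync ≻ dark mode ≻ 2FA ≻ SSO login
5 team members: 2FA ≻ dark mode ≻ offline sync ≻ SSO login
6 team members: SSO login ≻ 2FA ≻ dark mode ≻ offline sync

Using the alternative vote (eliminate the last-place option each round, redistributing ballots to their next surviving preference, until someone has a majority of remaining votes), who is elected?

Round 1: SSO login 14, 2FA 5, dark mode 11, offline sync 9. Eliminate 2FA.
Round 2: SSO login 14, dark mode 16, offline sync 9. Eliminate offline sync.
Round 3: SSO login 14, dark mode 25. Dark mode has a majority.

dark mode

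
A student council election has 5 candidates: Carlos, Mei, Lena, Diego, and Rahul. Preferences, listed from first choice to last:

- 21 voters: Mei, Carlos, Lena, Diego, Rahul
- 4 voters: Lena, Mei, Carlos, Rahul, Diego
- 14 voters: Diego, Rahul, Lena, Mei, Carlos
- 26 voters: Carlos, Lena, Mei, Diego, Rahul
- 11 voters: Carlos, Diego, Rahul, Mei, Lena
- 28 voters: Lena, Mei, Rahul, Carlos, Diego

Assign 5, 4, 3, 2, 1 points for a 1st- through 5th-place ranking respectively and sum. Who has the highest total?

Carlos: 21·4 + 4·3 + 14·1 + 26·5 + 11·5 + 28·2 = 351
Mei: 21·5 + 4·4 + 14·2 + 26·3 + 11·2 + 28·4 = 361
Lena: 21·3 + 4·5 + 14·3 + 26·4 + 11·1 + 28·5 = 380
Diego: 21·2 + 4·1 + 14·5 + 26·2 + 11·4 + 28·1 = 240
Rahul: 21·1 + 4·2 + 14·4 + 26·1 + 11·3 + 28·3 = 228
Lena has the highest Borda score (380).

Lena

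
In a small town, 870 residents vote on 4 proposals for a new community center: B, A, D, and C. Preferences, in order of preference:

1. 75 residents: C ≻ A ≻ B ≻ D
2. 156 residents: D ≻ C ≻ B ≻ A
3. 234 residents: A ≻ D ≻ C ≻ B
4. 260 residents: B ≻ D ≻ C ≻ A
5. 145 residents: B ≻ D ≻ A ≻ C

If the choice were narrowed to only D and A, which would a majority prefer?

Voters preferring D to A: 561; preferring A to D: 309.
D wins the head-to-head.

D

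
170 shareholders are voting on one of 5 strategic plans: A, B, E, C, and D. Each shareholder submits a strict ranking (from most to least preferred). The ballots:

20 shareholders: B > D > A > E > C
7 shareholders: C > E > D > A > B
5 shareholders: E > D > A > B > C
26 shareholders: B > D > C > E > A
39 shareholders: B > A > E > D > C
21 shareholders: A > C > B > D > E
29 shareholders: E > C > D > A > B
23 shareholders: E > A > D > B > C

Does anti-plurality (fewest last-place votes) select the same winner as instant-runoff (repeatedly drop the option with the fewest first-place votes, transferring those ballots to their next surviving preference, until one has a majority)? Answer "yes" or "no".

no

Anti-plurality — last-place votes: A 26, B 36, E 21, C 87, D 0. Winner: D.
Instant-runoff — R1 A 21, B 85, E 57, C 7, D 0 (D out); R2 A 21, B 85, E 57, C 7 (C out); R3 A 21, B 85, E 64 (A out); R4 B 106, E 64 (B winner). Winner: B.
The two methods disagree.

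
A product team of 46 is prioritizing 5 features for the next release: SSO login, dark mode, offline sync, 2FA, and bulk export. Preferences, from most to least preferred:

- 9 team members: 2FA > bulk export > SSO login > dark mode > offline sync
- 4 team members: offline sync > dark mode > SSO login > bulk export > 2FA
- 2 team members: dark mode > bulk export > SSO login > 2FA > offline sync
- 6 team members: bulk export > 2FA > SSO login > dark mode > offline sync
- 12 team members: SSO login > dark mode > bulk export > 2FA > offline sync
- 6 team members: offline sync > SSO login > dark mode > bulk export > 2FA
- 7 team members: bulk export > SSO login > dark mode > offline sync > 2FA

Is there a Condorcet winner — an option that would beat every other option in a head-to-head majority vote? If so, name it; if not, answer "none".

Checking pairwise contests:
bulk export beats SSO login 24–22.
SSO login beats dark mode 40–6.
SSO login beats offline sync 36–10.
SSO login beats 2FA 31–15.
dark mode beats bulk export 24–22.
Every option loses at least one head-to-head, so there is no Condorcet winner.

none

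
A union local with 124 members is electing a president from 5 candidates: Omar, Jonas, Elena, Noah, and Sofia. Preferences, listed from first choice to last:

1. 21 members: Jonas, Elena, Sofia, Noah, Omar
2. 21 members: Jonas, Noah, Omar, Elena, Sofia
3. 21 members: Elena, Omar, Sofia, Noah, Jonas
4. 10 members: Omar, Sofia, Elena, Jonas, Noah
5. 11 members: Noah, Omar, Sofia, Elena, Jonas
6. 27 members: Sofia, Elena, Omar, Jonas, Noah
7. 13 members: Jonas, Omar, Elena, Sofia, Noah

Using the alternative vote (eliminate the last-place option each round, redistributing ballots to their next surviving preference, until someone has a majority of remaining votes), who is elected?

Sofia

Round 1: Omar 10, Jonas 55, Elena 21, Noah 11, Sofia 27. Eliminate Omar.
Round 2: Jonas 55, Elena 21, Noah 11, Sofia 37. Eliminate Noah.
Round 3: Jonas 55, Elena 21, Sofia 48. Eliminate Elena.
Round 4: Jonas 55, Sofia 69. Sofia has a majority.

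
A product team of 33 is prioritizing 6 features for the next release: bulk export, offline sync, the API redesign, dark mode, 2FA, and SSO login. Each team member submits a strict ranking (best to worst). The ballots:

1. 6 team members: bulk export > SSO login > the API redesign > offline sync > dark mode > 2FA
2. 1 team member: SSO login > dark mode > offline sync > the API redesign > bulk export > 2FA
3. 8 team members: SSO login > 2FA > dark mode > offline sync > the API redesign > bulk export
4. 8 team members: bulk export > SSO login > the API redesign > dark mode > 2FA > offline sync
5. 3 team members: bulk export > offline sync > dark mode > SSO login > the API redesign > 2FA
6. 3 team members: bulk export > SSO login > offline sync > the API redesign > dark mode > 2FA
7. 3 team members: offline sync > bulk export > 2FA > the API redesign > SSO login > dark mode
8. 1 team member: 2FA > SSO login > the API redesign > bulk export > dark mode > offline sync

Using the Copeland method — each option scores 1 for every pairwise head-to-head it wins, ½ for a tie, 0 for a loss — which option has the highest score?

bulk export

bulk export: beats offline sync, the API redesign, dark mode, 2FA, and SSO login → score 5.
offline sync: beats the API redesign; loses to bulk export, dark mode, 2FA, and SSO login → score 1.
the API redesign: beats dark mode and 2FA; loses to bulk export, offline sync, and SSO login → score 2.
dark mode: beats offline sync and 2FA; loses to bulk export, the API redesign, and SSO login → score 2.
2FA: beats offline sync; loses to bulk export, the API redesign, dark mode, and SSO login → score 1.
SSO login: beats offline sync, the API redesign, dark mode, and 2FA; loses to bulk export → score 4.
bulk export has the best pairwise record.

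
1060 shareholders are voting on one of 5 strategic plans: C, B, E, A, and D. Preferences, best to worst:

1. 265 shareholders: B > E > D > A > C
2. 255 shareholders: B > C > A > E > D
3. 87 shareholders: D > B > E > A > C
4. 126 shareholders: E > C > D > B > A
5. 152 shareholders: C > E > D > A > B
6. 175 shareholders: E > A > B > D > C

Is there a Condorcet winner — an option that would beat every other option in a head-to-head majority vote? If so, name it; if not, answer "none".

B vs C: 782–278 for B.
B vs E: 607–453 for B.
B vs A: 733–327 for B.
B vs D: 695–365 for B.
B beats every other option head-to-head.

B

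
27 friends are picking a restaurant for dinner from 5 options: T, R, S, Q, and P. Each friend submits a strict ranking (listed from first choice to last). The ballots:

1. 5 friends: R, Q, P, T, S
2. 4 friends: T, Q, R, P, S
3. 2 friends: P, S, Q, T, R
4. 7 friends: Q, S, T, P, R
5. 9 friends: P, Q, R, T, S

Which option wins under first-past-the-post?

P

First-place votes: T 4, R 5, S 0, Q 7, P 11.
P has the most first-place votes.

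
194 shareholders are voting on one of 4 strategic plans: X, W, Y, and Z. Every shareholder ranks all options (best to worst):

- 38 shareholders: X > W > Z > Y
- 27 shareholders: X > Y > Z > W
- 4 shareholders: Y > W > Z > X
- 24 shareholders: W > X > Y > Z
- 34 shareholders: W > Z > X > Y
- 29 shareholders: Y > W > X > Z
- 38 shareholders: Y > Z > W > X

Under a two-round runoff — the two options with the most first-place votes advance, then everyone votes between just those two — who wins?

Round 1 first-place votes: X 65, W 58, Y 71, Z 0.
Y and X advance.
Runoff: Y is preferred to X by 71 voters; X by 123.
X wins the runoff.

X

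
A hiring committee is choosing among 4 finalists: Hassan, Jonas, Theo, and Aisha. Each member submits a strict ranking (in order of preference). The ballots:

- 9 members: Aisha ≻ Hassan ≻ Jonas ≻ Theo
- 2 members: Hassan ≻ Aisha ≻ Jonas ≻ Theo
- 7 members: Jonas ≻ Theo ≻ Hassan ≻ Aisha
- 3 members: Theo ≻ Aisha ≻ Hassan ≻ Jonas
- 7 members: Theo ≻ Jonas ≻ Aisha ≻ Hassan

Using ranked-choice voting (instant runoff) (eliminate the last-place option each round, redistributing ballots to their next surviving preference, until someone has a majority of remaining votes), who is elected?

Round 1: Hassan 2, Jonas 7, Theo 10, Aisha 9. Eliminate Hassan.
Round 2: Jonas 7, Theo 10, Aisha 11. Eliminate Jonas.
Round 3: Theo 17, Aisha 11. Theo has a majority.

Theo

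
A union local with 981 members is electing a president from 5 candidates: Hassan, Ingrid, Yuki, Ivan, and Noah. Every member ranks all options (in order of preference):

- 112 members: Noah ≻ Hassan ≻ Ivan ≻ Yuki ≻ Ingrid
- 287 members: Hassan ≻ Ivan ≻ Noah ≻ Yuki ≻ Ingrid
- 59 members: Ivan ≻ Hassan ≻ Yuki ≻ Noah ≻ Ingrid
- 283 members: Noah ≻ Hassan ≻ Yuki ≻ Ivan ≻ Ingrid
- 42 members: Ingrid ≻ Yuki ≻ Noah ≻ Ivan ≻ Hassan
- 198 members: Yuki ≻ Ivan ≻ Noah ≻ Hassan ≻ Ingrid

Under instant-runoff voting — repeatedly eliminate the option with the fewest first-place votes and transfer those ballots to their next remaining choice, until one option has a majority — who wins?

Round 1: Hassan 287, Ingrid 42, Yuki 198, Ivan 59, Noah 395. Eliminate Ingrid.
Round 2: Hassan 287, Yuki 240, Ivan 59, Noah 395. Eliminate Ivan.
Round 3: Hassan 346, Yuki 240, Noah 395. Eliminate Yuki.
Round 4: Hassan 346, Noah 635. Noah has a majority.

Noah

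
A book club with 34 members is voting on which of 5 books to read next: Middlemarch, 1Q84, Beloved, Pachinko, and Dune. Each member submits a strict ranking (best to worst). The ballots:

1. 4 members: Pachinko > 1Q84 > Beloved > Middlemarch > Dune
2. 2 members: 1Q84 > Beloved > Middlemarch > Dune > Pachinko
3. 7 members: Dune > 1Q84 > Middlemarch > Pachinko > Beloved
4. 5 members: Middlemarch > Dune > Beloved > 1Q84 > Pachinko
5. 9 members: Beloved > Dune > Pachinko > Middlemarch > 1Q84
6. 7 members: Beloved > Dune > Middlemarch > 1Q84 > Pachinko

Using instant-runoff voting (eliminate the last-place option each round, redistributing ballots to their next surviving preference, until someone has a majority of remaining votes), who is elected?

Beloved

Round 1: Middlemarch 5, 1Q84 2, Beloved 16, Pachinko 4, Dune 7. Eliminate 1Q84.
Round 2: Middlemarch 5, Beloved 18, Pachinko 4, Dune 7. Beloved has a majority.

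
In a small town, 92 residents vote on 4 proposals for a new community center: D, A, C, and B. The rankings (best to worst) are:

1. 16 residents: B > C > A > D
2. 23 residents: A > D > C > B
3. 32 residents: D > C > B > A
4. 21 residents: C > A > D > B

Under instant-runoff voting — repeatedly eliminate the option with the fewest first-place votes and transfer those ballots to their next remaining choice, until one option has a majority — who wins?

Round 1: D 32, A 23, C 21, B 16. Eliminate B.
Round 2: D 32, A 23, C 37. Eliminate A.
Round 3: D 55, C 37. D has a majority.

D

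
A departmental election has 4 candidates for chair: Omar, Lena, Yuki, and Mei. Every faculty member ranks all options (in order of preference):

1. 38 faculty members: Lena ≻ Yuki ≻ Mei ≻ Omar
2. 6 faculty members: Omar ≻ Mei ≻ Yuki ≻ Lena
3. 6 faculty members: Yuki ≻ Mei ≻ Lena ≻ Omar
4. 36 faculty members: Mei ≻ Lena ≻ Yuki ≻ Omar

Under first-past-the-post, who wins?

Lena

First-place votes: Omar 6, Lena 38, Yuki 6, Mei 36.
Lena has the most first-place votes.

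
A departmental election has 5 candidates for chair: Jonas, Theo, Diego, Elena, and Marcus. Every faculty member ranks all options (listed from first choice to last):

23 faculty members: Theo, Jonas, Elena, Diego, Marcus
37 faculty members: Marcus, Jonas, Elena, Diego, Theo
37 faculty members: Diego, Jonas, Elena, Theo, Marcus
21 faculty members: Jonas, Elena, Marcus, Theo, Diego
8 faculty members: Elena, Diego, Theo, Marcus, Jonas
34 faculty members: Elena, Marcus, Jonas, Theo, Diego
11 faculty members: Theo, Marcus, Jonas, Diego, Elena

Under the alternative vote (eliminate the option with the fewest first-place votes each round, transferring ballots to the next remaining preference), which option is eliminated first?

Jonas

Round 1: Jonas 21, Theo 34, Diego 37, Elena 42, Marcus 37. Eliminate Jonas.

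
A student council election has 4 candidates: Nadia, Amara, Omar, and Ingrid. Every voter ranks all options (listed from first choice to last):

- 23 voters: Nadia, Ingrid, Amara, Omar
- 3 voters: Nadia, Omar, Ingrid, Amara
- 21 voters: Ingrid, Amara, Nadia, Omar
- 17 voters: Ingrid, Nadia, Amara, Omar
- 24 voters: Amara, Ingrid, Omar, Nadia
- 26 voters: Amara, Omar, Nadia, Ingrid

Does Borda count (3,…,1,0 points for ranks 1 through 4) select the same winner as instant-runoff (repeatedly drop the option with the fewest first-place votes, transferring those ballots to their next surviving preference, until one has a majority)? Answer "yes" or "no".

Borda — scores: Nadia 159, Amara 232, Omar 82, Ingrid 211. Winner: Amara.
Instant-runoff — R1 Nadia 26, Amara 50, Omar 0, Ingrid 38 (Omar out); R2 Nadia 26, Amara 50, Ingrid 38 (Nadia out); R3 Amara 50, Ingrid 64 (Ingrid winner). Winner: Ingrid.
The two methods disagree.

no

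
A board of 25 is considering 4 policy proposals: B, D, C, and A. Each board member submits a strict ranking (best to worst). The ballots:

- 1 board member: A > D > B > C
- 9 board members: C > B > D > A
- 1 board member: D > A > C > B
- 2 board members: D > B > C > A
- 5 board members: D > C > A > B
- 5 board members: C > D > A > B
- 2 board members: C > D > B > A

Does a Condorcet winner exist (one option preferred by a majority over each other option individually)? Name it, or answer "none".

C vs B: 22–3 for C.
C vs D: 16–9 for C.
C vs A: 23–2 for C.
C beats every other option head-to-head.

C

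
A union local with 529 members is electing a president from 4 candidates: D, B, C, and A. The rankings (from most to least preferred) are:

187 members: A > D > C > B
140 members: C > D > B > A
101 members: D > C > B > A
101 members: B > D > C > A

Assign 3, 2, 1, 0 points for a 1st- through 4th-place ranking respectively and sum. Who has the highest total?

D

D: 187·2 + 140·2 + 101·3 + 101·2 = 1159
B: 187·0 + 140·1 + 101·1 + 101·3 = 544
C: 187·1 + 140·3 + 101·2 + 101·1 = 910
A: 187·3 + 140·0 + 101·0 + 101·0 = 561
D has the highest Borda score (1159).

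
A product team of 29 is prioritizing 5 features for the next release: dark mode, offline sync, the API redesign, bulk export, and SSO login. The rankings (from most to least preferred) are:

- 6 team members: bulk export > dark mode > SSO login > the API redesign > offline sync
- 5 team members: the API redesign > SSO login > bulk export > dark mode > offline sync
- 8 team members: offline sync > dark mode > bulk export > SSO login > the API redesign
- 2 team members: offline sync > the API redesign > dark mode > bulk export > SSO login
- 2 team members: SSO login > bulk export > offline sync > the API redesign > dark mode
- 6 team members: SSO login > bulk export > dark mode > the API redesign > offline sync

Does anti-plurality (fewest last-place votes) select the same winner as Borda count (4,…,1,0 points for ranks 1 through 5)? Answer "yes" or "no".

Anti-plurality — last-place votes: dark mode 2, offline sync 17, the API redesign 8, bulk export 0, SSO login 2. Winner: bulk export.
Borda — scores: dark mode 63, offline sync 44, the API redesign 40, bulk export 76, SSO login 67. Winner: bulk export.
The two methods agree.

yes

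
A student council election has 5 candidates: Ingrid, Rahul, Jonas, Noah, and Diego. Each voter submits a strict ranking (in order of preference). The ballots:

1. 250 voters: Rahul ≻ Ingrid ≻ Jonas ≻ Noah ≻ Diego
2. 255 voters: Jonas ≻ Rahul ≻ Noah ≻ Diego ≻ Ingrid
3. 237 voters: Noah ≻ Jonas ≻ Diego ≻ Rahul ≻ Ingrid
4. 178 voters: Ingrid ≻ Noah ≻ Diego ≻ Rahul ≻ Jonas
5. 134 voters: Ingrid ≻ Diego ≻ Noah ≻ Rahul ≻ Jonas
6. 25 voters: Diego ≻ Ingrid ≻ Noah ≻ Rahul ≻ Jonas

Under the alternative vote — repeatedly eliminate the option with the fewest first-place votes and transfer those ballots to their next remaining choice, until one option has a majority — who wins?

Round 1: Ingrid 312, Rahul 250, Jonas 255, Noah 237, Diego 25. Eliminate Diego.
Round 2: Ingrid 337, Rahul 250, Jonas 255, Noah 237. Eliminate Noah.
Round 3: Ingrid 337, Rahul 250, Jonas 492. Eliminate Rahul.
Round 4: Ingrid 587, Jonas 492. Ingrid has a majority.

Ingrid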